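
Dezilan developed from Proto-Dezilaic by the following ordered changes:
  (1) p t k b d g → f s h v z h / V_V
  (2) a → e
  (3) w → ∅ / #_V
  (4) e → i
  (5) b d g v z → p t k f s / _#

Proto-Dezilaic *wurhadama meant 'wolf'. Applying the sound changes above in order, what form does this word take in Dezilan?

urhizimi

Dezilan: start from *wurhadama.
  rule 1 (intervocalic lenition): wurhadama → wurhazama
  rule 2 (vowel merger): wurhazama → wurhezeme
  rule 3 (glide loss): wurhezeme → urhezeme
  rule 4 (vowel merger): urhezeme → urhizimi
  rule 5: no change — urhizimi
  ⇒ Dezilan urhizimi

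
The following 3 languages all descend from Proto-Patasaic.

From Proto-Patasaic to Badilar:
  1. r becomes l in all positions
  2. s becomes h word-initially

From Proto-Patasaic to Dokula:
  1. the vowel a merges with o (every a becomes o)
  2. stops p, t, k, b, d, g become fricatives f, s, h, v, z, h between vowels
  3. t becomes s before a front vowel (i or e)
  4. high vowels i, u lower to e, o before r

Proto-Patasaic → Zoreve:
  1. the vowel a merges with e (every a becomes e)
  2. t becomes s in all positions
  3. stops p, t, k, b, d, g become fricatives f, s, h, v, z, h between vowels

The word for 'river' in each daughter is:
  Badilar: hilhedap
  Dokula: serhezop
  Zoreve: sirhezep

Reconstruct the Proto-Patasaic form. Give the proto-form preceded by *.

Position 1: Badilar has h, Dokula has s, Zoreve has s. Taking the neighbouring segments as reconstructed: Badilar h could go back to *s or *h; Dokula s could go back to *t or *s; Zoreve s could go back to *t or *s — the one source consistent with every daughter is *s.
Position 7: Badilar has a, Dokula has o, Zoreve has e. Badilar preserves a here (none of its changes turn any other segment into a), so the proto-segment is *a.
Verify the candidate proto-form against each daughter:
Badilar: start from *sirhedap.
  rule 1 (unconditioned shift): sirhedap → silhedap
  rule 2 (debuccalisation): silhedap → hilhedap
  ⇒ Badilar hilhedap
Dokula: *sirhedap > sirhedop > sirhezop > serhezop  (by vowel merger, intervocalic lenition, pre-rhotic lowering)
Zoreve: *sirhedap
  sirhedap → sirhedep   [vowel merger]
  sirhedep (rule 2 does not apply)
  sirhedep → sirhezep   [intervocalic lenition]
  giving Zoreve sirhezep.
No other proto-form is consistent with every reflex, so the reconstruction is *sirhedap.

*sirhedap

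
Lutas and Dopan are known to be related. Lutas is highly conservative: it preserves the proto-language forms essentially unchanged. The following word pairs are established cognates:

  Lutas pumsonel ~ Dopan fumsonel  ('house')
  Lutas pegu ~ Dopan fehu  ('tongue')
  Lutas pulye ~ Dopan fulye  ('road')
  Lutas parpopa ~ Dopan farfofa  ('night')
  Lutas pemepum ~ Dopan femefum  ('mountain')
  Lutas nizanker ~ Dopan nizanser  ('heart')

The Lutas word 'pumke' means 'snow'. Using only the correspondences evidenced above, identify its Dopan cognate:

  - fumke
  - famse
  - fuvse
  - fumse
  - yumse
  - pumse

pumsonel ~ fumsonel, pulye ~ fulye — Lutas p corresponds to Dopan f word-initially before a back vowel.
nizanker ~ nizanser — Lutas k corresponds to Dopan s after a consonant, before a front vowel.
Applying these to Lutas 'pumke':
  pumke → fumke   (p→f word-initially before a back vowel)
  fumke → fumse   (k→s after a consonant, before a front vowel)
So the Dopan cognate is 'fumse'.

fumse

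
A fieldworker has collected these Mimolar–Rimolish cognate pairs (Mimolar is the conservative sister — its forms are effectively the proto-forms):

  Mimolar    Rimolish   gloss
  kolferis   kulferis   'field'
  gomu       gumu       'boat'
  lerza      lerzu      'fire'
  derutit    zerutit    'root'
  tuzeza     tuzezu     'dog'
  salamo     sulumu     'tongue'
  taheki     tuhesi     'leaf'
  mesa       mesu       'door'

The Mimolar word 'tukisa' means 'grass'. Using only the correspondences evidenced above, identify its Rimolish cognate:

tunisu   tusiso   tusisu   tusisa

tusisu

taheki ~ tuhesi — Mimolar k corresponds to Rimolish s between vowels (before a front vowel).
lerza ~ lerzu, tuzeza ~ tuzezu — Mimolar a corresponds to Rimolish u word-finally.
Applying these to Mimolar 'tukisa':
  tukisa → tusisa   (k→s between vowels (before a front vowel))
  tusisa → tusisu   (a→u word-finally)
So the Rimolish cognate is 'tusisu'.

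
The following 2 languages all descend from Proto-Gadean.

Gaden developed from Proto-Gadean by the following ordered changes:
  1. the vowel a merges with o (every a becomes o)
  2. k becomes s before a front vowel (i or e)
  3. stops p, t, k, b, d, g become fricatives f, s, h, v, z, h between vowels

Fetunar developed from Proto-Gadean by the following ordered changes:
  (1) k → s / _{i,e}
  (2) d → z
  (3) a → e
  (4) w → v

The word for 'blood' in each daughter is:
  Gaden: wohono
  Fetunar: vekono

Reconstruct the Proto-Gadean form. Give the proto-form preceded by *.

Position 3: Gaden has h, Fetunar has k. Fetunar preserves k here (none of its changes turn any other segment into k), so the proto-segment is *k.
Position 2: Gaden has o, Fetunar has e. Taking the neighbouring segments as reconstructed: Gaden o could go back to *a or *o; Fetunar e could go back to *a or *e — the one source consistent with every daughter is *a.
Verify the candidate proto-form against each daughter:
Gaden: *wakono
  wakono → wokono   [vowel merger]
  wokono (rule 2 does not apply)
  wokono → wohono   [intervocalic lenition]
  giving Gaden wohono.
Fetunar: *wakono > wekono > vekono  (by vowel merger, unconditioned shift)
*wakono is the unique common source.

*wakono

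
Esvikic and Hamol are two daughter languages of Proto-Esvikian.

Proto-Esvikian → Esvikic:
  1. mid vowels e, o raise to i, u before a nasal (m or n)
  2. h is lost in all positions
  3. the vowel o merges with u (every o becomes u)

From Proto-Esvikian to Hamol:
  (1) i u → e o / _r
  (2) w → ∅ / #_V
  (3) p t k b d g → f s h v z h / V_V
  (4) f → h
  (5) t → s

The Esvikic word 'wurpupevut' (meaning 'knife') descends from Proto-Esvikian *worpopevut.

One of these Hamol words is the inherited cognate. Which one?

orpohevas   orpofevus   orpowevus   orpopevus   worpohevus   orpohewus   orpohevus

Hamol: *worpopevut > orpopevut > orpofevut > orpohevut > orpohevus  (by glide loss, intervocalic lenition, unconditioned shift, unconditioned shift)
Only 'orpohevus' matches the regular Hamol development of *worpopevut.

orpohevus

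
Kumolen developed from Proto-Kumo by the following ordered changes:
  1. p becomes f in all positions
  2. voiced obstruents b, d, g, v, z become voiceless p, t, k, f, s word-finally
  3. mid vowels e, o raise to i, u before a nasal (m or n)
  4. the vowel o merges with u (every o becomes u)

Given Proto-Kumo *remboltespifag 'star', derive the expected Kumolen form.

rimbultesfifak

Kumolen: *remboltespifag > remboltesfifag > remboltesfifak > rimboltesfifak > rimbultesfifak  (by unconditioned shift, final devoicing, pre-nasal raising, vowel merger)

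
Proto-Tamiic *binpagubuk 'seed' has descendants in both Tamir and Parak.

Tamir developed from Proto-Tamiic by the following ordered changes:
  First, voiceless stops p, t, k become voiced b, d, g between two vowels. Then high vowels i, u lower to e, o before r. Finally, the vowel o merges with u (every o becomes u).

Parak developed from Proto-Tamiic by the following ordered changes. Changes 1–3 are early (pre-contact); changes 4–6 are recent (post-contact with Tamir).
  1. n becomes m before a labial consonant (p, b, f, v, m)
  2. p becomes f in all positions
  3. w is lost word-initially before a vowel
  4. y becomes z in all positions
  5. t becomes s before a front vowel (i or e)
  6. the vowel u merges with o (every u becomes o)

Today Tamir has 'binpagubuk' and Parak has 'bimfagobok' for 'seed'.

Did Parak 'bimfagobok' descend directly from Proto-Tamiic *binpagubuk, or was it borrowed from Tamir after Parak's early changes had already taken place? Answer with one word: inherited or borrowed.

inherited

If inherited, *binpagubuk would pass through all of Parak's changes:
Parak: *binpagubuk
  binpagubuk → bimpagubuk   [nasal place assimilation]
  bimpagubuk → bimfagubuk   [unconditioned shift]
  bimfagubuk (rule 3 does not apply)
  bimfagubuk (rule 4 does not apply)
  bimfagubuk (rule 5 does not apply)
  bimfagubuk → bimfagobok   [vowel merger]
  giving Parak bimfagobok.
If borrowed from Tamir 'binpagubuk' after the early changes, it would undergo only the recent ones:
  rule 4 (unconditioned shift): no change (binpagubuk)
  rule 5 (palatalisation): no change (binpagubuk)
  rule 6 (vowel merger): binpagubuk → binpagobok
  ⇒ as a loan: binpagobok
Parak 'bimfagobok' matches the inherited outcome exactly, so it is an inherited cognate, not a loan.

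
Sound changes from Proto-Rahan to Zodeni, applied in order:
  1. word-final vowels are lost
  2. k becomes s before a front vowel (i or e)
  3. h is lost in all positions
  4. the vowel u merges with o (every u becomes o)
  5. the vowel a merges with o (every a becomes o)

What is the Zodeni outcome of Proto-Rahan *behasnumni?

beosnomn

Zodeni: *behasnumni > behasnumn > beasnumn > beasnomn > beosnomn  (by apocope, h-loss, vowel merger, vowel merger)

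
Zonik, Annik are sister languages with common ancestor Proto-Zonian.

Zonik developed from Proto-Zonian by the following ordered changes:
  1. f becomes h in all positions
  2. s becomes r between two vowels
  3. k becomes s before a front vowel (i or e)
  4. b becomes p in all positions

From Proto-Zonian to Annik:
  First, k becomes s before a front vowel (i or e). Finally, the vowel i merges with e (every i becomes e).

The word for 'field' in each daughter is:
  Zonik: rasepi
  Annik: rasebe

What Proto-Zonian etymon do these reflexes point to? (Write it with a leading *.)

*rakebi

Position 6: Zonik has i, Annik has e. Zonik preserves i here (none of its changes turn any other segment into i), so the proto-segment is *i.
Position 3: Zonik has s, Annik has s. Taking the neighbouring segments as reconstructed: Zonik s can only go back to *k; Annik s could go back to *k or *s — the one source consistent with every daughter is *k.
Position 5: Zonik has p, Annik has b. Annik preserves b here (none of its changes turn any other segment into b), so the proto-segment is *b.
Continuing position by position gives *rakebi; check it forward:
Zonik: *rakebi > rasebi > rasepi  (by palatalisation, unconditioned shift)
Annik: start from *rakebi.
  rule 1 (palatalisation): rakebi → rasebi
  rule 2 (vowel merger): rasebi → rasebe
  ⇒ Annik rasebe
*rakebi is the unique common source.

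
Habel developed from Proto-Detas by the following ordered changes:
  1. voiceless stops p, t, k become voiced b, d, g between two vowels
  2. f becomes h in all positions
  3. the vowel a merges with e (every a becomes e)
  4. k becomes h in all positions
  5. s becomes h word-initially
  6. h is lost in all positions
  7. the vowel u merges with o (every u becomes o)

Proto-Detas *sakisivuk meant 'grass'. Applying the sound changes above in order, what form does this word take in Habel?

egisivo

Habel: *sakisivuk
  sakisivuk → sagisivuk   [intervocalic voicing]
  sagisivuk (rule 2 does not apply)
  sagisivuk → segisivuk   [vowel merger]
  segisivuk → segisivuh   [unconditioned shift]
  segisivuh → hegisivuh   [debuccalisation]
  hegisivuh → egisivu   [h-loss]
  egisivu → egisivo   [vowel merger]
  giving Habel egisivo.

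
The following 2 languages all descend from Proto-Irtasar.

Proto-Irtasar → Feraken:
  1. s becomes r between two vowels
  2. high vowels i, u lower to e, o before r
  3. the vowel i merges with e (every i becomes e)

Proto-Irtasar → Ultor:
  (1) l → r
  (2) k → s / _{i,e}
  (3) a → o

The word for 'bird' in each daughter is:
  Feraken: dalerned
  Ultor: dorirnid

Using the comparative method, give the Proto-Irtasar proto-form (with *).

*dalirnid

Position 2: Feraken has a, Ultor has o. Feraken preserves a here (none of its changes turn any other segment into a), so the proto-segment is *a.
Position 4: Feraken has e, Ultor has i. Ultor preserves i here (none of its changes turn any other segment into i), so the proto-segment is *i.
Continuing position by position gives *dalirnid; check it forward:
Feraken: start from *dalirnid.
  rule 1: no change — dalirnid
  rule 2 (pre-rhotic lowering): dalirnid → dalernid
  rule 3 (vowel merger): dalernid → dalerned
  ⇒ Feraken dalerned
Ultor: *dalirnid > darirnid > dorirnid  (by unconditioned shift, vowel merger)
Only *dalirnid yields all of Feraken dalerned, Ultor dorirnid.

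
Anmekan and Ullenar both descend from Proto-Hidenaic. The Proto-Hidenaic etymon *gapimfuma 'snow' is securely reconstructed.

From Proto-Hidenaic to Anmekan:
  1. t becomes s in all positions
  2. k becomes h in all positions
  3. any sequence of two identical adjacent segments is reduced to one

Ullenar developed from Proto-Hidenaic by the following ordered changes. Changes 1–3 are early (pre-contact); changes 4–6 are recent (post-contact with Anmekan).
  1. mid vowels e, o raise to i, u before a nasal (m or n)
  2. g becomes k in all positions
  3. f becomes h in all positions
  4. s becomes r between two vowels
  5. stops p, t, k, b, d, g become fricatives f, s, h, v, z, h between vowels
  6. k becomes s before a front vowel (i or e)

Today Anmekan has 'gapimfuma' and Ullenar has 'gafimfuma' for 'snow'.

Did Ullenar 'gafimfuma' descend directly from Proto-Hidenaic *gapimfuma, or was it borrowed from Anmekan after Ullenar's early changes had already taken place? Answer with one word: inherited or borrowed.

borrowed

If inherited, *gapimfuma would pass through all of Ullenar's changes:
Ullenar: *gapimfuma
  gapimfuma (rule 1 does not apply)
  gapimfuma → kapimfuma   [unconditioned shift]
  kapimfuma → kapimhuma   [unconditioned shift]
  kapimhuma (rule 4 does not apply)
  kapimhuma → kafimhuma   [intervocalic lenition]
  kafimhuma (rule 6 does not apply)
  giving Ullenar kafimhuma.
If borrowed from Anmekan 'gapimfuma' after the early changes, it would undergo only the recent ones:
  rule 4 (rhotacism): no change (gapimfuma)
  rule 5 (intervocalic lenition): gapimfuma → gafimfuma
  rule 6 (palatalisation): no change (gafimfuma)
  ⇒ as a loan: gafimfuma
Ullenar 'gafimfuma' matches the loan outcome 'gafimfuma', not the inherited 'kafimhuma' — it skipped the early Ullenar changes, so it was borrowed from Anmekan.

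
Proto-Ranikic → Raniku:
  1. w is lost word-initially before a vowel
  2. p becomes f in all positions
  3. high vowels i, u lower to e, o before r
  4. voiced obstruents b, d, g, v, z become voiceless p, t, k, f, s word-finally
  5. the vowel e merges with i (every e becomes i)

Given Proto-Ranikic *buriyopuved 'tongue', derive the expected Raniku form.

boriyofuvit

Raniku: *buriyopuved
  buriyopuved (rule 1 does not apply)
  buriyopuved → buriyofuved   [unconditioned shift]
  buriyofuved → boriyofuved   [pre-rhotic lowering]
  boriyofuved → boriyofuvet   [final devoicing]
  boriyofuvet → boriyofuvit   [vowel merger]
  giving Raniku boriyofuvit.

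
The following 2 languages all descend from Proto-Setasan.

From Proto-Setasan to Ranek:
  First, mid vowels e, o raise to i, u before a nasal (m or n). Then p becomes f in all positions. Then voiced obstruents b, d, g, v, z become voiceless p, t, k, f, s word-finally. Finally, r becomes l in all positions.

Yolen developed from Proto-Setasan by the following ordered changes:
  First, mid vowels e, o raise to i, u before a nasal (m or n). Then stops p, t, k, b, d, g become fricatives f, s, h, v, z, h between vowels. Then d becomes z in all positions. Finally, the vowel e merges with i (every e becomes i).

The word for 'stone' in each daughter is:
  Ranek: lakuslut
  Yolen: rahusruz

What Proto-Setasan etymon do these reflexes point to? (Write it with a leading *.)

Position 8: Ranek has t, Yolen has z. Taking the neighbouring segments as reconstructed: Ranek t could go back to *t or *d; Yolen z could go back to *d or *z — the one source consistent with every daughter is *d.
Position 1: Ranek has l, Yolen has r. Yolen preserves r here (none of its changes turn any other segment into r), so the proto-segment is *r.
Position 6: Ranek has l, Yolen has r. Yolen preserves r here (none of its changes turn any other segment into r), so the proto-segment is *r.
This points to *rakusrud. Verify forward in each daughter:
Ranek: *rakusrud
  rakusrud (rule 1 does not apply)
  rakusrud (rule 2 does not apply)
  rakusrud → rakusrut   [final devoicing]
  rakusrut → lakuslut   [unconditioned shift]
  giving Ranek lakuslut.
Yolen: start from *rakusrud.
  rule 1: no change — rakusrud
  rule 2 (intervocalic lenition): rakusrud → rahusrud
  rule 3 (unconditioned shift): rahusrud → rahusruz
  rule 4: no change — rahusruz
  ⇒ Yolen rahusruz
*rakusrud is the unique common source.

*rakusrud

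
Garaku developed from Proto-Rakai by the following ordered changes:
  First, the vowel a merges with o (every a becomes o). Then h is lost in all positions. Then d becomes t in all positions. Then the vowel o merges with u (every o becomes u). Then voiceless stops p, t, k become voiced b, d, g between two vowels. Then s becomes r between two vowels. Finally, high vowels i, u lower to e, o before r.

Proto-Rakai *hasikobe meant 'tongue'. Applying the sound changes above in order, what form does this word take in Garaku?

Garaku: *hasikobe > hosikobe > osikobe > usikube > usigube > urigube > origube  (by vowel merger, h-loss, vowel merger, intervocalic voicing, rhotacism, pre-rhotic lowering)

origube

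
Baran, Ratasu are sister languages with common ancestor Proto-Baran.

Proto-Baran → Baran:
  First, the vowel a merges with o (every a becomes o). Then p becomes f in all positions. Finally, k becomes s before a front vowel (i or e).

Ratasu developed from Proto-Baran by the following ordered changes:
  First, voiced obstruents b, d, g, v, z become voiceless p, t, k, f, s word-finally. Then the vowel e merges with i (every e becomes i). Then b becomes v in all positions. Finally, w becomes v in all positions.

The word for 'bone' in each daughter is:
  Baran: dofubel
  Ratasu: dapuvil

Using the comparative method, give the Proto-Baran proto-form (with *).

*dapubel

Position 5: Baran has b, Ratasu has v. Baran preserves b here (none of its changes turn any other segment into b), so the proto-segment is *b.
Position 6: Baran has e, Ratasu has i. Baran preserves e here (none of its changes turn any other segment into e), so the proto-segment is *e.
Position 2: Baran has o, Ratasu has a. Ratasu preserves a here (none of its changes turn any other segment into a), so the proto-segment is *a.
Continuing position by position gives *dapubel; check it forward:
Baran: *dapubel
  dapubel → dopubel   [vowel merger]
  dopubel → dofubel   [unconditioned shift]
  dofubel (rule 3 does not apply)
  giving Baran dofubel.
Ratasu: *dapubel > dapubil > dapuvil  (by vowel merger, unconditioned shift)
*dapubel is the unique common source.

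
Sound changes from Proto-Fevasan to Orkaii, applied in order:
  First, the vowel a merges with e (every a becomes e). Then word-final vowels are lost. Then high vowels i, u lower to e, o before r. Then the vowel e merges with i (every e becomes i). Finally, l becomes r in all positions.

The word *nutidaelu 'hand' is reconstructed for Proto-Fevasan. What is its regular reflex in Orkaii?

nutidiir

Orkaii: *nutidaelu
  nutidaelu → nutideelu   [vowel merger]
  nutideelu → nutideel   [apocope]
  nutideel (rule 3 does not apply)
  nutideel → nutidiil   [vowel merger]
  nutidiil → nutidiir   [unconditioned shift]
  giving Orkaii nutidiir.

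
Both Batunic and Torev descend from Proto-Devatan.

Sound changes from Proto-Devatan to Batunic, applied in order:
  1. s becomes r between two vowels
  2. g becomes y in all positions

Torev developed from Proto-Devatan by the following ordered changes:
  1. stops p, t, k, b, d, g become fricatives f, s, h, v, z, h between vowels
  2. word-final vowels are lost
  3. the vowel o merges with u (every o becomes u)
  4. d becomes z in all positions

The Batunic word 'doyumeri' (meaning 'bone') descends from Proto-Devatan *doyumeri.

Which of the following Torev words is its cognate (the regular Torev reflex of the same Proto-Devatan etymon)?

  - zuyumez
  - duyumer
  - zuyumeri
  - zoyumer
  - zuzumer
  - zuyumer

Torev: *doyumeri > doyumer > duyumer > zuyumer  (by apocope, vowel merger, unconditioned shift)
Only 'zuyumer' matches the regular Torev development of *doyumeri.

zuyumer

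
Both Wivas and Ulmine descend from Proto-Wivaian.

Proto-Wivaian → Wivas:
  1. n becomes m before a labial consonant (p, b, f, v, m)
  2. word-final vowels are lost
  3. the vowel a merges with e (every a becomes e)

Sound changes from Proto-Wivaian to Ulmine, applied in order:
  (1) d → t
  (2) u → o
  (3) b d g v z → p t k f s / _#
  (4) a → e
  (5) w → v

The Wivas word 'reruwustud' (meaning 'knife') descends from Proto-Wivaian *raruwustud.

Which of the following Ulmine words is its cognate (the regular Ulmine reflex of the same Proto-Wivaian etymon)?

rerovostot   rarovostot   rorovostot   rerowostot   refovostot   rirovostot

rerovostot

Ulmine: start from *raruwustud.
  rule 1 (unconditioned shift): raruwustud → raruwustut
  rule 2 (vowel merger): raruwustut → rarowostot
  rule 3: no change — rarowostot
  rule 4 (vowel merger): rarowostot → rerowostot
  rule 5 (unconditioned shift): rerowostot → rerovostot
  ⇒ Ulmine rerovostot
Among the options, 'rerovostot' alone shows every Ulmine change applied in order.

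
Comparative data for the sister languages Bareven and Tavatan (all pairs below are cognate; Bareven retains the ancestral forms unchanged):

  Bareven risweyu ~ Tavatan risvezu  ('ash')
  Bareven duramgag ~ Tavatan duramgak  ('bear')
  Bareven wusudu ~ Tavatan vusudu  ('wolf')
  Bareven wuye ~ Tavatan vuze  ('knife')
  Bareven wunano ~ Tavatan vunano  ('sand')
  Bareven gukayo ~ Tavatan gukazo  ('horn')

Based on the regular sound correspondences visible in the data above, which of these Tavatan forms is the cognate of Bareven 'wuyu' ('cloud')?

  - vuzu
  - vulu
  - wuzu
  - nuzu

wusudu ~ vusudu, wuye ~ vuze — Bareven w corresponds to Tavatan v word-initially before a back vowel.
risweyu ~ risvezu — Bareven y corresponds to Tavatan z between vowels (before a back vowel).
Applying these to Bareven 'wuyu':
  wuyu → vuyu   (w→v word-initially before a back vowel)
  vuyu → vuzu   (y→z between vowels (before a back vowel))
So the Tavatan cognate is 'vuzu'.

vuzu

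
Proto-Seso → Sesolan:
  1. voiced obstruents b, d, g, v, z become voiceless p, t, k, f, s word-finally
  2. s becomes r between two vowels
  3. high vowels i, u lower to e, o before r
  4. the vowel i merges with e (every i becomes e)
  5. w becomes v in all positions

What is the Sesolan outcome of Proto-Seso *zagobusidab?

Sesolan: *zagobusidab
  zagobusidab → zagobusidap   [final devoicing]
  zagobusidap → zagoburidap   [rhotacism]
  zagoburidap → zagoboridap   [pre-rhotic lowering]
  zagoboridap → zagoboredap   [vowel merger]
  zagoboredap (rule 5 does not apply)
  giving Sesolan zagoboredap.

zagoboredap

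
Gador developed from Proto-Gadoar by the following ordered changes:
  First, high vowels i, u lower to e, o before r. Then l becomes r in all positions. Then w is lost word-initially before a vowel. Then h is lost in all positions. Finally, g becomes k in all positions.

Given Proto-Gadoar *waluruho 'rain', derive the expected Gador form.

Gador: *waluruho
  waluruho → waloruho   [pre-rhotic lowering]
  waloruho → waroruho   [unconditioned shift]
  waroruho → aroruho   [glide loss]
  aroruho → aroruo   [h-loss]
  aroruo (rule 5 does not apply)
  giving Gador aroruo.

aroruo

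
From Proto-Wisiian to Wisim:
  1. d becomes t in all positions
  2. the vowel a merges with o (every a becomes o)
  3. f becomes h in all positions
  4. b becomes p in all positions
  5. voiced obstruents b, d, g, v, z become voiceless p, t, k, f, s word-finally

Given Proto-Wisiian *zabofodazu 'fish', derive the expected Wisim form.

zopohotozu

Wisim: *zabofodazu > zabofotazu > zobofotozu > zobohotozu > zopohotozu  (by unconditioned shift, vowel merger, unconditioned shift, unconditioned shift)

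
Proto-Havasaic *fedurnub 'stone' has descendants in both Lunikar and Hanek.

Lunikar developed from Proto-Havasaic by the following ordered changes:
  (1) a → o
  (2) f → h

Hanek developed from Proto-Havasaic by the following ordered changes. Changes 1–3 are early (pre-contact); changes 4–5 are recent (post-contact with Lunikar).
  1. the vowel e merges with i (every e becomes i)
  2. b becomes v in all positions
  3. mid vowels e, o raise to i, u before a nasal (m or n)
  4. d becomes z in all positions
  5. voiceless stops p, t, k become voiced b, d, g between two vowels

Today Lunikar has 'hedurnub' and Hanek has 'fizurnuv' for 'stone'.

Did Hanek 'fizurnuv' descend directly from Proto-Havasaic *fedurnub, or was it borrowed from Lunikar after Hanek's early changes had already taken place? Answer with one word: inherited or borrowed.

inherited

If inherited, *fedurnub would pass through all of Hanek's changes:
Hanek: start from *fedurnub.
  rule 1 (vowel merger): fedurnub → fidurnub
  rule 2 (unconditioned shift): fidurnub → fidurnuv
  rule 3: no change — fidurnuv
  rule 4 (unconditioned shift): fidurnuv → fizurnuv
  rule 5: no change — fizurnuv
  ⇒ Hanek fizurnuv
If borrowed from Lunikar 'hedurnub' after the early changes, it would undergo only the recent ones:
  rule 4 (unconditioned shift): hedurnub → hezurnub
  rule 5 (intervocalic voicing): no change (hezurnub)
  ⇒ as a loan: hezurnub
Hanek 'fizurnuv' matches the inherited outcome exactly, so it is an inherited cognate, not a loan.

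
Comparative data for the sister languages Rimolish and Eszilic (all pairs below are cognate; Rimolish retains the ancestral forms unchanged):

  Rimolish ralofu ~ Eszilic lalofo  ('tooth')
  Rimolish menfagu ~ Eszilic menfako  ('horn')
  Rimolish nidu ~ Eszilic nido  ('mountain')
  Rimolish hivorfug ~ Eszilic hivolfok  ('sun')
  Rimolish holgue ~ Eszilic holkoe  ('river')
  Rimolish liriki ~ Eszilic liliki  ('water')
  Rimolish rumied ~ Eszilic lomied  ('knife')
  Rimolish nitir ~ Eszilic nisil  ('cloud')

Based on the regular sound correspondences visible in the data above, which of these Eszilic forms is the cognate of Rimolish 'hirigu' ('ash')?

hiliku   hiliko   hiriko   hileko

liriki ~ liliki — Rimolish r corresponds to Eszilic l between vowels (before a front vowel).
menfagu ~ menfako — Rimolish g corresponds to Eszilic k between vowels (before a back vowel).
ralofu ~ lalofo, menfagu ~ menfako — Rimolish u corresponds to Eszilic o word-finally.
Applying these to Rimolish 'hirigu':
  hirigu → hiligu   (r→l between vowels (before a front vowel))
  hiligu → hiliku   (g→k between vowels (before a back vowel))
  hiliku → hiliko   (u→o word-finally)
So the Eszilic cognate is 'hiliko'.

hiliko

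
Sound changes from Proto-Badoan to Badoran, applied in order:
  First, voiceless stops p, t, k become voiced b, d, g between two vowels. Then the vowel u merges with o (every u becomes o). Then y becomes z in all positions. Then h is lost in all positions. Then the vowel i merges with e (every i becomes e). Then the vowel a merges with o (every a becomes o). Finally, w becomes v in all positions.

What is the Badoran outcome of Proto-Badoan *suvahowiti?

Badoran: *suvahowiti
  suvahowiti → suvahowidi   [intervocalic voicing]
  suvahowidi → sovahowidi   [vowel merger]
  sovahowidi (rule 3 does not apply)
  sovahowidi → sovaowidi   [h-loss]
  sovaowidi → sovaowede   [vowel merger]
  sovaowede → sovoowede   [vowel merger]
  sovoowede → sovoovede   [unconditioned shift]
  giving Badoran sovoovede.

sovoovede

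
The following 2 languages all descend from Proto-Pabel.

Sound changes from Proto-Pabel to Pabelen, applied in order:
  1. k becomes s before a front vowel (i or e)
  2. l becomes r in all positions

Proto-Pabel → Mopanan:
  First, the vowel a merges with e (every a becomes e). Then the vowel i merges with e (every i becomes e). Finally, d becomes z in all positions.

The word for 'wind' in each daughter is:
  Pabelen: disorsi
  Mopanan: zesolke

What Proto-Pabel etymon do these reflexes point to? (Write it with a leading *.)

Position 1: Pabelen has d, Mopanan has z. Pabelen preserves d here (none of its changes turn any other segment into d), so the proto-segment is *d.
Position 6: Pabelen has s, Mopanan has k. Mopanan preserves k here (none of its changes turn any other segment into k), so the proto-segment is *k.
Position 5: Pabelen has r, Mopanan has l. Mopanan preserves l here (none of its changes turn any other segment into l), so the proto-segment is *l.
Verify the candidate proto-form against each daughter:
Pabelen: *disolki
  disolki → disolsi   [palatalisation]
  disolsi → disorsi   [unconditioned shift]
  giving Pabelen disorsi.
Mopanan: *disolki > desolke > zesolke  (by vowel merger, unconditioned shift)
Only *disolki yields all of Pabelen disorsi, Mopanan zesolke.

*disolki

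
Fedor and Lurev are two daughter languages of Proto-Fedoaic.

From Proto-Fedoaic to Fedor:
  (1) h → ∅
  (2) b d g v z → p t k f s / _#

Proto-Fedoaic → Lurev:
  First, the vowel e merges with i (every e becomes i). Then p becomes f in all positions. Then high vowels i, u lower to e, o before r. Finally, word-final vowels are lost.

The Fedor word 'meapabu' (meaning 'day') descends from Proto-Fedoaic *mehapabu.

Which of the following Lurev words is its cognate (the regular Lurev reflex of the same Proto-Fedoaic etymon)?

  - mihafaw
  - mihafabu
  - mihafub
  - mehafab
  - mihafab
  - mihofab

mihafab

Lurev: *mehapabu
  mehapabu → mihapabu   [vowel merger]
  mihapabu → mihafabu   [unconditioned shift]
  mihafabu (rule 3 does not apply)
  mihafabu → mihafab   [apocope]
  giving Lurev mihafab.
Only 'mihafab' matches the regular Lurev development of *mehapabu.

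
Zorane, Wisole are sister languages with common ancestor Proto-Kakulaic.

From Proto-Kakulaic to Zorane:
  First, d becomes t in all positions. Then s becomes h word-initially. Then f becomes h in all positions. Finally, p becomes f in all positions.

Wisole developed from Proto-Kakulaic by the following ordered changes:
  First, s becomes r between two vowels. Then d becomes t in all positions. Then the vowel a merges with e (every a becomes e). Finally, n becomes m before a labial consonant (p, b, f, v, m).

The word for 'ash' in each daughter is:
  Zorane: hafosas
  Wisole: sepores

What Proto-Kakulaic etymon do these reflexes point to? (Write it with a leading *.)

Position 5: Zorane has s, Wisole has r. Zorane preserves s here (none of its changes turn any other segment into s), so the proto-segment is *s.
Position 3: Zorane has f, Wisole has p. Wisole preserves p here (none of its changes turn any other segment into p), so the proto-segment is *p.
Continuing position by position gives *saposas; check it forward:
Zorane: *saposas > haposas > hafosas  (by debuccalisation, unconditioned shift)
Wisole: *saposas > saporas > sepores  (by rhotacism, vowel merger)
Only *saposas yields all of Zorane hafosas, Wisole sepores.

*saposas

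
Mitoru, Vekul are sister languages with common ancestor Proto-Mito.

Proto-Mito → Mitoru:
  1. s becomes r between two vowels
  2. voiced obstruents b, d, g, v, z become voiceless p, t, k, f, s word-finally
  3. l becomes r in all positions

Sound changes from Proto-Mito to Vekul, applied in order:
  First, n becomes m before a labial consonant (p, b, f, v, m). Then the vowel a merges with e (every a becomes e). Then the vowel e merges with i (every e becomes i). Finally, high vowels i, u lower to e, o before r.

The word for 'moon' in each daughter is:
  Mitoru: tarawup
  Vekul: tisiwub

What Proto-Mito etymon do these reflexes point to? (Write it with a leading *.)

*tasawub

Position 7: Mitoru has p, Vekul has b. Vekul preserves b here (none of its changes turn any other segment into b), so the proto-segment is *b.
Position 2: Mitoru has a, Vekul has i. Mitoru preserves a here (none of its changes turn any other segment into a), so the proto-segment is *a.
Position 4: Mitoru has a, Vekul has i. Mitoru preserves a here (none of its changes turn any other segment into a), so the proto-segment is *a.
Continuing position by position gives *tasawub; check it forward:
Mitoru: start from *tasawub.
  rule 1 (rhotacism): tasawub → tarawub
  rule 2 (final devoicing): tarawub → tarawup
  rule 3: no change — tarawup
  ⇒ Mitoru tarawup
Vekul: *tasawub > tesewub > tisiwub  (by vowel merger, vowel merger)
*tasawub is the unique common source.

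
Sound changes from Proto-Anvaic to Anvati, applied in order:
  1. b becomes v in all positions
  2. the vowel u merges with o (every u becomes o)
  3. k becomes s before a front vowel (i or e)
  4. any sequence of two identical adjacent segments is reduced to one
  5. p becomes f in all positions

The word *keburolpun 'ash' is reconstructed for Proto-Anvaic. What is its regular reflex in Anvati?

sevorolfon

Anvati: start from *keburolpun.
  rule 1 (unconditioned shift): keburolpun → kevurolpun
  rule 2 (vowel merger): kevurolpun → kevorolpon
  rule 3 (palatalisation): kevorolpon → sevorolpon
  rule 4: no change — sevorolpon
  rule 5 (unconditioned shift): sevorolpon → sevorolfon
  ⇒ Anvati sevorolfon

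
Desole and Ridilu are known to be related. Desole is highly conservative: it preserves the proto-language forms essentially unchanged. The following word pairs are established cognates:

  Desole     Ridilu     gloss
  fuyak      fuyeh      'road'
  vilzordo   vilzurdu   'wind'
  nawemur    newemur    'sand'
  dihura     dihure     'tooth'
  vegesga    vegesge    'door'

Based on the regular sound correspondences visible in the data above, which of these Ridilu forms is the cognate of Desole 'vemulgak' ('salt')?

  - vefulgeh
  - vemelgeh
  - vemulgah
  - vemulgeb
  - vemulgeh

vemulgeh

fuyak ~ fuyeh, nawemur ~ newemur — Desole a corresponds to Ridilu e after a consonant, before a consonant other than r, m, n, p, b, f, v.
fuyak ~ fuyeh — Desole k corresponds to Ridilu h word-finally.
Applying these to Desole 'vemulgak':
  vemulgak → vemulgek   (a→e after a consonant, before a consonant other than r, m, n, p, b, f, v)
  vemulgek → vemulgeh   (k→h word-finally)
So the Ridilu cognate is 'vemulgeh'.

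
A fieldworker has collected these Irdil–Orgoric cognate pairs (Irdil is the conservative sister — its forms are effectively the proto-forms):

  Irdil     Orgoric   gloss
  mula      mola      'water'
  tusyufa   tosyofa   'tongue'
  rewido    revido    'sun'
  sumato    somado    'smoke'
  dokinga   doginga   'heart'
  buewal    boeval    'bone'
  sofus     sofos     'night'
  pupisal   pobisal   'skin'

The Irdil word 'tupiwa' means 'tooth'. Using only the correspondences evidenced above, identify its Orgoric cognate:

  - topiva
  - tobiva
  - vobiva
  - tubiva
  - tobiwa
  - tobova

pupisal ~ pobisal — Irdil u corresponds to Orgoric o after a consonant, before a labial obstruent.
pupisal ~ pobisal — Irdil p corresponds to Orgoric b between vowels (before a front vowel).
buewal ~ boeval — Irdil w corresponds to Orgoric v between vowels (before a back vowel).
Applying these to Irdil 'tupiwa':
  tupiwa → topiwa   (u→o after a consonant, before a labial obstruent)
  topiwa → tobiwa   (p→b between vowels (before a front vowel))
  tobiwa → tobiva   (w→v between vowels (before a back vowel))
So the Orgoric cognate is 'tobiva'.

tobiva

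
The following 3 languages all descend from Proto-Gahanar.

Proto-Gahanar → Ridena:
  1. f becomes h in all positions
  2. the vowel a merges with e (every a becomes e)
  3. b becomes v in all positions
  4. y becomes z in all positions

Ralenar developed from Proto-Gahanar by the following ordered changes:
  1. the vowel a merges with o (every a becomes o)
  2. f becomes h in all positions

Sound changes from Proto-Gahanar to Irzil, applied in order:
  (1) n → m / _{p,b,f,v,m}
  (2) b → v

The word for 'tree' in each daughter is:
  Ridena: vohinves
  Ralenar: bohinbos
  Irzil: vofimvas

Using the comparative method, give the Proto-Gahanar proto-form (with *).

*bofinbas

Position 5: Ridena has n, Ralenar has n, Irzil has m. Ridena preserves n here (none of its changes turn any other segment into n), so the proto-segment is *n.
Position 3: Ridena has h, Ralenar has h, Irzil has f. Irzil preserves f here (none of its changes turn any other segment into f), so the proto-segment is *f.
Position 1: Ridena has v, Ralenar has b, Irzil has v. Ralenar preserves b here (none of its changes turn any other segment into b), so the proto-segment is *b.
Verify the candidate proto-form against each daughter:
Ridena: *bofinbas
  bofinbas → bohinbas   [unconditioned shift]
  bohinbas → bohinbes   [vowel merger]
  bohinbes → vohinves   [unconditioned shift]
  vohinves (rule 4 does not apply)
  giving Ridena vohinves.
Ralenar: start from *bofinbas.
  rule 1 (vowel merger): bofinbas → bofinbos
  rule 2 (unconditioned shift): bofinbos → bohinbos
  ⇒ Ralenar bohinbos
Irzil: *bofinbas > bofimbas > vofimvas  (by nasal place assimilation, unconditioned shift)
No other proto-form is consistent with every reflex, so the reconstruction is *bofinbas.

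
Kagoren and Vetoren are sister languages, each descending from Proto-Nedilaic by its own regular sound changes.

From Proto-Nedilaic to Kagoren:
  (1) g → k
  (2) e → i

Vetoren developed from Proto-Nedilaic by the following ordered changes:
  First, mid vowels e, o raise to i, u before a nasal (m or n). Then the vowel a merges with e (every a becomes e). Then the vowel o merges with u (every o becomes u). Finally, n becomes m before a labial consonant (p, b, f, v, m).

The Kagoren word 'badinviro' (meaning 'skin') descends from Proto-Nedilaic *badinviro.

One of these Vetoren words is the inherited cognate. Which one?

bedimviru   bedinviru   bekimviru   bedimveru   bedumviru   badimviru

Vetoren: start from *badinviro.
  rule 1: no change — badinviro
  rule 2 (vowel merger): badinviro → bedinviro
  rule 3 (vowel merger): bedinviro → bedinviru
  rule 4 (nasal place assimilation): bedinviru → bedimviru
  ⇒ Vetoren bedimviru

bedimviru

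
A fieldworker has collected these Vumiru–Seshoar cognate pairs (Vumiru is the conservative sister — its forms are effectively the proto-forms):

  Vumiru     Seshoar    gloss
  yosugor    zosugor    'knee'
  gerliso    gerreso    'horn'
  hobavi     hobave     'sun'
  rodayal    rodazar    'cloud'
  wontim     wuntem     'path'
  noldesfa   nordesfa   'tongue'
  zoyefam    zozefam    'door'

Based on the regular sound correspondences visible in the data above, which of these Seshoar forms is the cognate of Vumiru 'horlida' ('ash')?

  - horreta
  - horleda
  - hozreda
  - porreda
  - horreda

gerliso ~ gerreso — Vumiru l corresponds to Seshoar r after a consonant, before a front vowel.
gerliso ~ gerreso — Vumiru i corresponds to Seshoar e after a consonant, before a consonant other than r, m, n, p, b, f, v.
Applying these to Vumiru 'horlida':
  horlida → horrida   (l→r after a consonant, before a front vowel)
  horrida → horreda   (i→e after a consonant, before a consonant other than r, m, n, p, b, f, v)
So the Seshoar cognate is 'horreda'.

horreda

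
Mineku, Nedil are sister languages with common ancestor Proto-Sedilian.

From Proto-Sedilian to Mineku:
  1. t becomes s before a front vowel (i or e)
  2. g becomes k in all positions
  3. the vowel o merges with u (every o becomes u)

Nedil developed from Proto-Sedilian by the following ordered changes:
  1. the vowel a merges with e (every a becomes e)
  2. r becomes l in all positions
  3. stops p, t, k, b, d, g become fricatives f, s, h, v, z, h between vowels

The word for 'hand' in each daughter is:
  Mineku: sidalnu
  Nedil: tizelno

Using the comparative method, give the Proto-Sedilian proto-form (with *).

*tidalno

Position 7: Mineku has u, Nedil has o. Nedil preserves o here (none of its changes turn any other segment into o), so the proto-segment is *o.
Position 4: Mineku has a, Nedil has e. Mineku preserves a here (none of its changes turn any other segment into a), so the proto-segment is *a.
This points to *tidalno. Verify forward in each daughter:
Mineku: *tidalno > sidalno > sidalnu  (by palatalisation, vowel merger)
Nedil: *tidalno > tidelno > tizelno  (by vowel merger, intervocalic lenition)
No other proto-form is consistent with every reflex, so the reconstruction is *tidalno.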